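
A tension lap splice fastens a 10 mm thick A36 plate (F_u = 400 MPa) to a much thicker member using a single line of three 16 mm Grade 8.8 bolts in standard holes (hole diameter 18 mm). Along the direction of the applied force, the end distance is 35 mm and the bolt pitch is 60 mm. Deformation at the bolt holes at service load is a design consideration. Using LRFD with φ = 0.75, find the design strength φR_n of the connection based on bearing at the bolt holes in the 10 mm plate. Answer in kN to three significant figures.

324 kN

Per bolt r_n = 1.2 l_c t F_u ≤ 2.4 d t F_u; upper limit = 2.4 × 16 × 10 × 400 / 1000 = 153.6 kN.
Edge bolt: l_c = 35 − 18/2 = 26 mm → 1.2 × 26 × 10 × 400 / 1000 = 124.8 → r_n = 124.8 kN.
Interior bolts: l_c = 60 − 18 = 42 mm → 1.2 × 42 × 10 × 400 / 1000 = 201.6 → r_n = 153.6 kN.
R_n = 1 × 124.8 + 2 × 153.6 = 432 kN.
Design strength φR_n = 0.75 × 432 = 324 kN.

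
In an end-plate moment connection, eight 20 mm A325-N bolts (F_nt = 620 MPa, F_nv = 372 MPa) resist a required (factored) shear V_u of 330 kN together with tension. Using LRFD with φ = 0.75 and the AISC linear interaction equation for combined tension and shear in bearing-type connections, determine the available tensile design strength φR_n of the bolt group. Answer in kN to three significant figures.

A_b = π·20²/4 = 314.2 mm²; f_rv = 330 × 1000 / (8 × 314.2) = 131.3 MPa.
F'_nt = 1.3 F_nt − (F_nt / φF_nv) f_rv = 1.3·620 − (620/(0.75·372))·131.3 = 514.2 MPa, capped at F_nt → F'_nt = 514.2 MPa.
R_n = F'_nt · A_b · n = 514.2 × 314.2 × 8 / 1000 = 1292 kN.
Design strength φR_n = 0.75 × 1292 = 969 kN.

969 kN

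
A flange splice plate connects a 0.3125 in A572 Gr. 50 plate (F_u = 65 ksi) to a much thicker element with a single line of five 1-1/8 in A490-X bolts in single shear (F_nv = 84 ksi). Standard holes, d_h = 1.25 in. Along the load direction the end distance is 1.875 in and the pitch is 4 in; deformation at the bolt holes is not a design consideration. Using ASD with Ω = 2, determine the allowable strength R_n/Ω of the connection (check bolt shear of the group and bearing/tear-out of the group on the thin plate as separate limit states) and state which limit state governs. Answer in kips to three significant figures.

Bolt shear: A_b = π·1.125²/4 = 0.994 in²; R_n = 84 × 0.994 × 5 × 1 = 417.5 kips → 417.5 / 2 = 209 kips.
Bearing (1.5 l_c t F_u ≤ 3.0 d t F_u): upper limit = 3.0·1.125·0.3125·65 = 68.55 kips.
  Edge l_c = 1.875 − 1.25/2 = 1.25 → r_n = 38.09 kips; interior l_c = 4 − 1.25 = 2.75 → r_n = 68.55 kips.
  R_n,bearing = 1·38.09 + 4·68.55 = 312.3 kips → 312.3 / 2 = 156 kips.
Bearing governs: 156 kips.

156 kips (bearing governs)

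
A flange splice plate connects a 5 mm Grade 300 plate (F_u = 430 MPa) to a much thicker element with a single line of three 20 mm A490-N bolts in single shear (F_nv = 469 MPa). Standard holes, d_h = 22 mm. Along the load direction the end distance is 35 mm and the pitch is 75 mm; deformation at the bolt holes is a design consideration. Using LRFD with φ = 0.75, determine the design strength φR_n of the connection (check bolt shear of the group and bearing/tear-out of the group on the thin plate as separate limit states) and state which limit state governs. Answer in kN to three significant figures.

201 kN (bearing governs)

Bolt shear: A_b = π·20²/4 = 314.2 mm²; R_n = 469 × 314.2 × 3 × 1 / 1000 = 442 kN → 0.75 × 442 = 332 kN.
Bearing (1.2 l_c t F_u ≤ 2.4 d t F_u): upper limit = 2.4·20·5·430 / 1000 = 103.2 kN.
  Edge l_c = 35 − 22/2 = 24 → r_n = 61.92 kN; interior l_c = 75 − 22 = 53 → r_n = 103.2 kN.
  R_n,bearing = 1·61.92 + 2·103.2 = 268.3 kN → 0.75 × 268.3 = 201 kN.
Bearing governs: 201 kN.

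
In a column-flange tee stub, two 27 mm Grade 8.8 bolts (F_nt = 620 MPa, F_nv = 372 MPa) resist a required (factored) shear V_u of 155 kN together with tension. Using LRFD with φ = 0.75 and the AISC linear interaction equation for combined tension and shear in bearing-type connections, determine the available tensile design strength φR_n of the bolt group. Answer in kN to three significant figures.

A_b = π·27²/4 = 572.6 mm²; f_rv = 155 × 1000 / (2 × 572.6) = 135.4 MPa.
F'_nt = 1.3 F_nt − (F_nt / φF_nv) f_rv = 1.3·620 − (620/(0.75·372))·135.4 = 505.2 MPa, capped at F_nt → F'_nt = 505.2 MPa.
R_n = F'_nt · A_b · n = 505.2 × 572.6 × 2 / 1000 = 578.5 kN.
Design strength φR_n = 0.75 × 578.5 = 434 kN.

434 kN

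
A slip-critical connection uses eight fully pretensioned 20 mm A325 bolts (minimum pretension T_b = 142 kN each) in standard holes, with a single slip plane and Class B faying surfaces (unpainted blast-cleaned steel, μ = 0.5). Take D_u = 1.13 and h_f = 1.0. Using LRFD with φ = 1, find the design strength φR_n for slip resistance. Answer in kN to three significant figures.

R_n = μ · D_u · h_f · T_b · n_s · n_b = 0.5 × 1.13 × 1.0 × 142 × 1 × 8 = 641.8 kN.
Design strength φR_n = 1 × 641.8 = 642 kN.

642 kN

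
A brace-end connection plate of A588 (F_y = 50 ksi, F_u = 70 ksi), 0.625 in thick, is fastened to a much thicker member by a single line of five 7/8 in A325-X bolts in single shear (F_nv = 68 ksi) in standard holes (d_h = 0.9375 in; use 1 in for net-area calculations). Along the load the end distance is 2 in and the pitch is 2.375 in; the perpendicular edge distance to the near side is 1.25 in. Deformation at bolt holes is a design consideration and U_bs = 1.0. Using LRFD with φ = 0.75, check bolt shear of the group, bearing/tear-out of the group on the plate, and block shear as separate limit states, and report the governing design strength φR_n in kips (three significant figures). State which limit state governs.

Bolt shear: A_b = π·0.875²/4 = 0.6013 in²; R_n = 68 × 0.6013 × 5 × 1 = 204.4 kips → 0.75 × 204.4 = 153 kips.
Bearing: edge l_c = 1.531, r_n = 80.39 kips; interior l_c = 1.438, r_n = 75.47 kips; R_n = 80.39 + 4·75.47 = 382.3 kips → 287 kips.
Block shear: A_gv = 7.188, A_nv = 4.375, A_nt = 0.4688 in²; R_n = min(0.6F_uA_nv, 0.6F_yA_gv) + U_bs·F_u·A_nt = 216.6 kips → 162 kips.
Bolt shear governs: 153 kips.

153 kips (bolt shear governs)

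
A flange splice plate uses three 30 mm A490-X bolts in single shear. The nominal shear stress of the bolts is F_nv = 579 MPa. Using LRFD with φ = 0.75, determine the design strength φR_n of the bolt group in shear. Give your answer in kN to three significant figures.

921 kN

A_b = π × 30² / 4 = 706.9 mm².
R_n = F_nv · A_b · n · n_s = 579 × 706.9 × 3 × 1 / 1000 = 1228 kN.
Design strength φR_n = 0.75 × 1228 = 921 kN.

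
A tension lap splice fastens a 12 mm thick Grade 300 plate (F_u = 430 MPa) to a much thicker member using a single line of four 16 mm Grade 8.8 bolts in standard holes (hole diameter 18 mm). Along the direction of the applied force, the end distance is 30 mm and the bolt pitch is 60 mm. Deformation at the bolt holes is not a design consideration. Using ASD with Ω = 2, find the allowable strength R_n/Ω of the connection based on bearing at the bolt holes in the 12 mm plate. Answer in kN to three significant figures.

453 kN

Per bolt r_n = 1.5 l_c t F_u ≤ 3.0 d t F_u; upper limit = 3.0 × 16 × 12 × 430 / 1000 = 247.7 kN.
Edge bolt: l_c = 30 − 18/2 = 21 mm → 1.5 × 21 × 12 × 430 / 1000 = 162.5 → r_n = 162.5 kN.
Interior bolts: l_c = 60 − 18 = 42 mm → 1.5 × 42 × 12 × 430 / 1000 = 325.1 → r_n = 247.7 kN.
R_n = 1 × 162.5 + 3 × 247.7 = 905.6 kN.
Allowable strength R_n/Ω = 905.6 / 2 = 453 kN.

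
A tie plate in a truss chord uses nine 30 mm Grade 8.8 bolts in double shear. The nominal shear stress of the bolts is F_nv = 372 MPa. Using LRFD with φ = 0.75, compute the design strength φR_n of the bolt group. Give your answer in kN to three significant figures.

A_b = π × 30² / 4 = 706.9 mm².
R_n = F_nv · A_b · n · n_s = 372 × 706.9 × 9 × 2 / 1000 = 4733 kN.
Design strength φR_n = 0.75 × 4733 = 3550 kN.

3550 kN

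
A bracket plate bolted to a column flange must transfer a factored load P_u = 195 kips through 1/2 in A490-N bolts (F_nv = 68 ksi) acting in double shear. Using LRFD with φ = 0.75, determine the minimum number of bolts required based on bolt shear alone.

A_b = π·0.5²/4 = 0.1963 in².
Per-bolt design strength φR_n = 0.75 × 68 × 0.1963 × 2 = 20.03 kips.
n ≥ 195 / 20.03 = 9.737 → use 10 bolts.

10 bolts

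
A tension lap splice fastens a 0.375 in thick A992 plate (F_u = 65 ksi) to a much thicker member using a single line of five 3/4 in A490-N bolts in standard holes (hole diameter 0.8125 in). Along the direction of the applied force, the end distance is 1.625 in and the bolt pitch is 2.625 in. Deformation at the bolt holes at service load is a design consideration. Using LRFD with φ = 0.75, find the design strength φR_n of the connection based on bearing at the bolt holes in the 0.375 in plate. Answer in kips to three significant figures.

Per bolt r_n = 1.2 l_c t F_u ≤ 2.4 d t F_u; upper limit = 2.4 × 0.75 × 0.375 × 65 = 43.87 kips.
Edge bolt: l_c = 1.625 − 0.8125/2 = 1.219 in → 1.2 × 1.219 × 0.375 × 65 = 35.65 → r_n = 35.65 kips.
Interior bolts: l_c = 2.625 − 0.8125 = 1.812 in → 1.2 × 1.812 × 0.375 × 65 = 53.02 → r_n = 43.87 kips.
R_n = 1 × 35.65 + 4 × 43.87 = 211.1 kips.
Design strength φR_n = 0.75 × 211.1 = 158 kips.

158 kips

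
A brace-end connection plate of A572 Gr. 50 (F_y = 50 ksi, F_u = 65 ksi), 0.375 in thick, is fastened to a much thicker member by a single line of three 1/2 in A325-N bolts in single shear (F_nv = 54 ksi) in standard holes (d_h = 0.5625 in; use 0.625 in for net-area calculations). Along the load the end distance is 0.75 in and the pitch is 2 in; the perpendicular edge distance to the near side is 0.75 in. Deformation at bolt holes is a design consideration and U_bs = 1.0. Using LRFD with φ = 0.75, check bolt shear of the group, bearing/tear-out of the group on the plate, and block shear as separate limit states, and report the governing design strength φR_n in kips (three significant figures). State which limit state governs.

Bolt shear: A_b = π·0.5²/4 = 0.1963 in²; R_n = 54 × 0.1963 × 3 × 1 = 31.81 kips → 0.75 × 31.81 = 23.9 kips.
Bearing: edge l_c = 0.4688, r_n = 13.71 kips; interior l_c = 1.438, r_n = 29.25 kips; R_n = 13.71 + 2·29.25 = 72.21 kips → 54.2 kips.
Block shear: A_gv = 1.781, A_nv = 1.195, A_nt = 0.1641 in²; R_n = min(0.6F_uA_nv, 0.6F_yA_gv) + U_bs·F_u·A_nt = 57.28 kips → 43 kips.
Bolt shear governs: 23.9 kips.

23.9 kips (bolt shear governs)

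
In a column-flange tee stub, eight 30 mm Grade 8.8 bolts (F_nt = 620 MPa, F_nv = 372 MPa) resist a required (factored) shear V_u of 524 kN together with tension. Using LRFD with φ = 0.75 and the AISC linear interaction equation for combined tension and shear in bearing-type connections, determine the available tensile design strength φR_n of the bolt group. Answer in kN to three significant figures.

A_b = π·30²/4 = 706.9 mm²; f_rv = 524 × 1000 / (8 × 706.9) = 92.66 MPa.
F'_nt = 1.3 F_nt − (F_nt / φF_nv) f_rv = 1.3·620 − (620/(0.75·372))·92.66 = 600.1 MPa, capped at F_nt → F'_nt = 600.1 MPa.
R_n = F'_nt · A_b · n = 600.1 × 706.9 × 8 / 1000 = 3393 kN.
Design strength φR_n = 0.75 × 3393 = 2550 kN.

2550 kN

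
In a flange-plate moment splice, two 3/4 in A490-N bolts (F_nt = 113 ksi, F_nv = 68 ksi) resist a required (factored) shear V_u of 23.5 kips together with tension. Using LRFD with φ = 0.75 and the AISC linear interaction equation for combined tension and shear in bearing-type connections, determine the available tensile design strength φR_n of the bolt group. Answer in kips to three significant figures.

58.3 kips

A_b = π·0.75²/4 = 0.4418 in²; f_rv = 23.5 / (2 × 0.4418) = 26.6 ksi.
F'_nt = 1.3 F_nt − (F_nt / φF_nv) f_rv = 1.3·113 − (113/(0.75·68))·26.6 = 87.97 ksi, capped at F_nt → F'_nt = 87.97 ksi.
R_n = F'_nt · A_b · n = 87.97 × 0.4418 × 2 = 77.73 kips.
Design strength φR_n = 0.75 × 77.73 = 58.3 kips.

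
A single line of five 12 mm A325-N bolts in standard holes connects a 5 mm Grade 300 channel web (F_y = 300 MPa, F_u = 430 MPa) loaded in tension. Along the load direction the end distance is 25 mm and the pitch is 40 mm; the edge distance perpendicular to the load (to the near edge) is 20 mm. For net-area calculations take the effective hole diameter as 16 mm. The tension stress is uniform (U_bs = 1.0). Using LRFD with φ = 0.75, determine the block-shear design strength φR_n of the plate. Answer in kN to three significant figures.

129 kN

Shear plane L_v = 25 + 4·40 = 185 mm; A_gv = 185 × 5 = 925 mm².
A_nv = (185 − 4.5·16) × 5 = 565 mm².
A_nt = (20 − 0.5·16) × 5 = 60 mm².
0.6 F_u A_nv = 145.8 kN; 0.6 F_y A_gv = 166.5 kN → shear rupture governs the shear term.
R_n = 145.8 + 1.0 × 430 × 60 / 1000 = 171.6 kN.
Design strength φR_n = 0.75 × 171.6 = 129 kN.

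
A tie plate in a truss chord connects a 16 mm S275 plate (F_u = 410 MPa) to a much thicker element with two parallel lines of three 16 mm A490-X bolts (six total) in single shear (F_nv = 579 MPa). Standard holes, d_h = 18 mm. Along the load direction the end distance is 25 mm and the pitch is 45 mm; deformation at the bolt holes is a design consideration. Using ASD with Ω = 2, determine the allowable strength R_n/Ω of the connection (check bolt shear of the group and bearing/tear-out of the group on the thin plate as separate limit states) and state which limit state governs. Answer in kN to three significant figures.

349 kN (bolt shear governs)

Bolt shear: A_b = π·16²/4 = 201.1 mm²; R_n = 579 × 201.1 × 6 × 1 / 1000 = 698.5 kN → 698.5 / 2 = 349 kN.
Bearing (1.2 l_c t F_u ≤ 2.4 d t F_u): upper limit = 2.4·16·16·410 / 1000 = 251.9 kN.
  Edge l_c = 25 − 18/2 = 16 → r_n = 126 kN; interior l_c = 45 − 18 = 27 → r_n = 212.5 kN.
  R_n,bearing = 2·126 + 4·212.5 = 1102 kN → 1102 / 2 = 551 kN.
Bolt shear governs: 349 kN.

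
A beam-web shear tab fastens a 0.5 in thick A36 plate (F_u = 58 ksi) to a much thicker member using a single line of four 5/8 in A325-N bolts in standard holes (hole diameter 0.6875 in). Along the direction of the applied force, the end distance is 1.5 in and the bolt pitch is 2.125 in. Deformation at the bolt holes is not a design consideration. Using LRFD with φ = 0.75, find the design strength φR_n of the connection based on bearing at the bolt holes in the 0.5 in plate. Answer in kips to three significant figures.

Per bolt r_n = 1.5 l_c t F_u ≤ 3.0 d t F_u; upper limit = 3.0 × 0.625 × 0.5 × 58 = 54.38 kips.
Edge bolt: l_c = 1.5 − 0.6875/2 = 1.156 in → 1.5 × 1.156 × 0.5 × 58 = 50.3 → r_n = 50.3 kips.
Interior bolts: l_c = 2.125 − 0.6875 = 1.438 in → 1.5 × 1.438 × 0.5 × 58 = 62.53 → r_n = 54.38 kips.
R_n = 1 × 50.3 + 3 × 54.38 = 213.4 kips.
Design strength φR_n = 0.75 × 213.4 = 160 kips.

160 kips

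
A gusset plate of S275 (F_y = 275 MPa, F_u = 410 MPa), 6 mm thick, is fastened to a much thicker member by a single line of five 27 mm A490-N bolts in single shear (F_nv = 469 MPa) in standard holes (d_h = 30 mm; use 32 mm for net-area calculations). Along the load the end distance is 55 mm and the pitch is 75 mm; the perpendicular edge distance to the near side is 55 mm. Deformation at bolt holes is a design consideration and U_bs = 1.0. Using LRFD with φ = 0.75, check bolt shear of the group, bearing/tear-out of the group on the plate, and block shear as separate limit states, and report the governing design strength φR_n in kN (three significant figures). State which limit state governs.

Bolt shear: A_b = π·27²/4 = 572.6 mm²; R_n = 469 × 572.6 × 5 × 1 / 1000 = 1343 kN → 0.75 × 1343 = 1010 kN.
Bearing: edge l_c = 40, r_n = 118.1 kN; interior l_c = 45, r_n = 132.8 kN; R_n = 118.1 + 4·132.8 = 649.4 kN → 487 kN.
Block shear: A_gv = 2130, A_nv = 1266, A_nt = 234 mm²; R_n = min(0.6F_uA_nv, 0.6F_yA_gv) + U_bs·F_u·A_nt = 407.4 kN → 306 kN.
Block shear governs: 306 kN.

306 kN (block shear governs)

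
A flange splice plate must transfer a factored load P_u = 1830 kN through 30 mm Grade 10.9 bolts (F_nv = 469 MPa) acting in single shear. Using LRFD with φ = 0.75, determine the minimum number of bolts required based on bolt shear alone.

8 bolts

A_b = π·30²/4 = 706.9 mm².
Per-bolt design strength φR_n = 0.75 × 469 × 706.9 × 1 / 1000 = 248.6 kN.
n ≥ 1830 / 248.6 = 7.36 → use 8 bolts.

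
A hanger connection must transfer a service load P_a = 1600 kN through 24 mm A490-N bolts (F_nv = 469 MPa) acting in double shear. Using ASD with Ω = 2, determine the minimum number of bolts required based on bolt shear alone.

8 bolts

A_b = π·24²/4 = 452.4 mm².
Per-bolt allowable strength R_n/Ω = 469 × 452.4 × 2 / 1000 / 2 = 212.2 kN.
n ≥ 1600 / 212.2 = 7.541 → use 8 bolts.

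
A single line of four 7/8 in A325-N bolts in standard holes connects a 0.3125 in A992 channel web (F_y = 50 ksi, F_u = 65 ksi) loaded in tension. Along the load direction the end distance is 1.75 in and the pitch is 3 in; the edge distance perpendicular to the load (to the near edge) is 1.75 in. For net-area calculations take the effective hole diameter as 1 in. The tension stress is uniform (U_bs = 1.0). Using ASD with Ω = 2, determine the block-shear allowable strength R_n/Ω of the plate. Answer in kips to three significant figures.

56.9 kips

Shear plane L_v = 1.75 + 3·3 = 10.75 in; A_gv = 10.75 × 0.3125 = 3.359 in².
A_nv = (10.75 − 3.5·1) × 0.3125 = 2.266 in².
A_nt = (1.75 − 0.5·1) × 0.3125 = 0.3906 in².
0.6 F_u A_nv = 88.36 kips; 0.6 F_y A_gv = 100.8 kips → shear rupture governs the shear term.
R_n = 88.36 + 1.0 × 65 × 0.3906 = 113.8 kips.
Allowable strength R_n/Ω = 113.8 / 2 = 56.9 kips.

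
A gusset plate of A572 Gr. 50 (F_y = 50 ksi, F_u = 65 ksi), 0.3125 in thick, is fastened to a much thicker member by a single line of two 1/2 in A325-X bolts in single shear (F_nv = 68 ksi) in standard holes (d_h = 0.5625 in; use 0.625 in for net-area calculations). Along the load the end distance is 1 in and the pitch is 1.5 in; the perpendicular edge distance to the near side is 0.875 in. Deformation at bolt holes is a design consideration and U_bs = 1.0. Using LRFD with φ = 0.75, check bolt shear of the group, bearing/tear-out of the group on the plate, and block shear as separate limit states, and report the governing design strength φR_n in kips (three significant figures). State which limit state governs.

20 kips (bolt shear governs)

Bolt shear: A_b = π·0.5²/4 = 0.1963 in²; R_n = 68 × 0.1963 × 2 × 1 = 26.7 kips → 0.75 × 26.7 = 20 kips.
Bearing: edge l_c = 0.7188, r_n = 17.52 kips; interior l_c = 0.9375, r_n = 22.85 kips; R_n = 17.52 + 1·22.85 = 40.37 kips → 30.3 kips.
Block shear: A_gv = 0.7812, A_nv = 0.4883, A_nt = 0.1758 in²; R_n = min(0.6F_uA_nv, 0.6F_yA_gv) + U_bs·F_u·A_nt = 30.47 kips → 22.9 kips.
Bolt shear governs: 20 kips.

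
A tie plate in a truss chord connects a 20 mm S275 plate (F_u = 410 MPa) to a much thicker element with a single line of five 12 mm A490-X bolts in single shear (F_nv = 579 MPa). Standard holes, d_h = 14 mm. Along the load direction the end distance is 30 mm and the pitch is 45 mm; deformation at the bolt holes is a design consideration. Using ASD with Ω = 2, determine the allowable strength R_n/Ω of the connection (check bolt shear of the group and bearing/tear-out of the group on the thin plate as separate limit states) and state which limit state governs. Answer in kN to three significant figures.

Bolt shear: A_b = π·12²/4 = 113.1 mm²; R_n = 579 × 113.1 × 5 × 1 / 1000 = 327.4 kN → 327.4 / 2 = 164 kN.
Bearing (1.2 l_c t F_u ≤ 2.4 d t F_u): upper limit = 2.4·12·20·410 / 1000 = 236.2 kN.
  Edge l_c = 30 − 14/2 = 23 → r_n = 226.3 kN; interior l_c = 45 − 14 = 31 → r_n = 236.2 kN.
  R_n,bearing = 1·226.3 + 4·236.2 = 1171 kN → 1171 / 2 = 585 kN.
Bolt shear governs: 164 kN.

164 kN (bolt shear governs)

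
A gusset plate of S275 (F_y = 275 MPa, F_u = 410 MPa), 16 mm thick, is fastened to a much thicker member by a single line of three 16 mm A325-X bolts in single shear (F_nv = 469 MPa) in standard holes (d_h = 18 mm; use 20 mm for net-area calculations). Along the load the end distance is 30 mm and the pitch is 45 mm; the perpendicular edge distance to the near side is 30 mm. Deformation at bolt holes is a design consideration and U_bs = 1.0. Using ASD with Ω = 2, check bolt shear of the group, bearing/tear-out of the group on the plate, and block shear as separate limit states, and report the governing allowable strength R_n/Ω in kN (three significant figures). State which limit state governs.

Bolt shear: A_b = π·16²/4 = 201.1 mm²; R_n = 469 × 201.1 × 3 × 1 / 1000 = 282.9 kN → 282.9 / 2 = 141 kN.
Bearing: edge l_c = 21, r_n = 165.3 kN; interior l_c = 27, r_n = 212.5 kN; R_n = 165.3 + 2·212.5 = 590.4 kN → 295 kN.
Block shear: A_gv = 1920, A_nv = 1120, A_nt = 320 mm²; R_n = min(0.6F_uA_nv, 0.6F_yA_gv) + U_bs·F_u·A_nt = 406.7 kN → 203 kN.
Bolt shear governs: 141 kN.

141 kN (bolt shear governs)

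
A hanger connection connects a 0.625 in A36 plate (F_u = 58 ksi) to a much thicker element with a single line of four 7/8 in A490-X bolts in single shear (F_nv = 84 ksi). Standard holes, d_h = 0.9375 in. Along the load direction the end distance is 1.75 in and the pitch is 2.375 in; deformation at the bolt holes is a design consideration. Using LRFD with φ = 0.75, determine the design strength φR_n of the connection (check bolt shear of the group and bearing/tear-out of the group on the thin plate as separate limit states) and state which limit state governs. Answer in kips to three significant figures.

Bolt shear: A_b = π·0.875²/4 = 0.6013 in²; R_n = 84 × 0.6013 × 4 × 1 = 202 kips → 0.75 × 202 = 152 kips.
Bearing (1.2 l_c t F_u ≤ 2.4 d t F_u): upper limit = 2.4·0.875·0.625·58 = 76.12 kips.
  Edge l_c = 1.75 − 0.9375/2 = 1.281 → r_n = 55.73 kips; interior l_c = 2.375 − 0.9375 = 1.438 → r_n = 62.53 kips.
  R_n,bearing = 1·55.73 + 3·62.53 = 243.3 kips → 0.75 × 243.3 = 182 kips.
Bolt shear governs: 152 kips.

152 kips (bolt shear governs)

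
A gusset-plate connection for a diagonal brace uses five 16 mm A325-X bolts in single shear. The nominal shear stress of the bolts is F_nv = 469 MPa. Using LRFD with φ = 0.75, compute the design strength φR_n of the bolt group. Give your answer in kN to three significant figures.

354 kN

A_b = π × 16² / 4 = 201.1 mm².
R_n = F_nv · A_b · n · n_s = 469 × 201.1 × 5 × 1 / 1000 = 471.5 kN.
Design strength φR_n = 0.75 × 471.5 = 354 kN.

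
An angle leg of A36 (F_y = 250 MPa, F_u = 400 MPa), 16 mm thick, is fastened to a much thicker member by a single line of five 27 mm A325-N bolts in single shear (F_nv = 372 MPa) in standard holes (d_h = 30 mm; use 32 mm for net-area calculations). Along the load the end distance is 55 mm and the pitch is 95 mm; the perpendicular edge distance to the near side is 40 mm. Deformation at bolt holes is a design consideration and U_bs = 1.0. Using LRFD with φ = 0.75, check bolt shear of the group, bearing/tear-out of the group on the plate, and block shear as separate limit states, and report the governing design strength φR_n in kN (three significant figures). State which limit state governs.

799 kN (bolt shear governs)

Bolt shear: A_b = π·27²/4 = 572.6 mm²; R_n = 372 × 572.6 × 5 × 1 / 1000 = 1065 kN → 0.75 × 1065 = 799 kN.
Bearing: edge l_c = 40, r_n = 307.2 kN; interior l_c = 65, r_n = 414.7 kN; R_n = 307.2 + 4·414.7 = 1966 kN → 1470 kN.
Block shear: A_gv = 6960, A_nv = 4656, A_nt = 384 mm²; R_n = min(0.6F_uA_nv, 0.6F_yA_gv) + U_bs·F_u·A_nt = 1198 kN → 898 kN.
Bolt shear governs: 799 kN.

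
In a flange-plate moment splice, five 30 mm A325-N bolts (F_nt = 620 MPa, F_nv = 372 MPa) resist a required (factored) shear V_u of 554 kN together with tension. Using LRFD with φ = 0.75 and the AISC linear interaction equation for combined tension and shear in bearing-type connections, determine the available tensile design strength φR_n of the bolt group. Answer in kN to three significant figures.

1210 kN

A_b = π·30²/4 = 706.9 mm²; f_rv = 554 × 1000 / (5 × 706.9) = 156.7 MPa.
F'_nt = 1.3 F_nt − (F_nt / φF_nv) f_rv = 1.3·620 − (620/(0.75·372))·156.7 = 457.7 MPa, capped at F_nt → F'_nt = 457.7 MPa.
R_n = F'_nt · A_b · n = 457.7 × 706.9 × 5 / 1000 = 1618 kN.
Design strength φR_n = 0.75 × 1618 = 1210 kN.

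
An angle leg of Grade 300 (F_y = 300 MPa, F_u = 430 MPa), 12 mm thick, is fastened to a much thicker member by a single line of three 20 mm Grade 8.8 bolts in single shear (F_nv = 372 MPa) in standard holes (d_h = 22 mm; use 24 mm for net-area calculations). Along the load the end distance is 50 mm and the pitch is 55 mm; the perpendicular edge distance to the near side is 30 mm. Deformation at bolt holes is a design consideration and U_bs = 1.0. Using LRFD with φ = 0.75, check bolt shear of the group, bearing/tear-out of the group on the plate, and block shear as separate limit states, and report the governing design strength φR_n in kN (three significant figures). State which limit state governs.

263 kN (bolt shear governs)

Bolt shear: A_b = π·20²/4 = 314.2 mm²; R_n = 372 × 314.2 × 3 × 1 / 1000 = 350.6 kN → 0.75 × 350.6 = 263 kN.
Bearing: edge l_c = 39, r_n = 241.5 kN; interior l_c = 33, r_n = 204.3 kN; R_n = 241.5 + 2·204.3 = 650.2 kN → 488 kN.
Block shear: A_gv = 1920, A_nv = 1200, A_nt = 216 mm²; R_n = min(0.6F_uA_nv, 0.6F_yA_gv) + U_bs·F_u·A_nt = 402.5 kN → 302 kN.
Bolt shear governs: 263 kN.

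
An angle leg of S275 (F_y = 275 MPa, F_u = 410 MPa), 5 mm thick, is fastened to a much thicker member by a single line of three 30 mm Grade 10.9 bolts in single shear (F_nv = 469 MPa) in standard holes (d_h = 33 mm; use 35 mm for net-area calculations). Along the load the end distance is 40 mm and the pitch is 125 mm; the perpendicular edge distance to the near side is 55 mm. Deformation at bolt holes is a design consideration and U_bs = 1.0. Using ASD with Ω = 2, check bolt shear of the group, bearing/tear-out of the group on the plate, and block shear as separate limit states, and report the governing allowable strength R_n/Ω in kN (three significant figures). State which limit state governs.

Bolt shear: A_b = π·30²/4 = 706.9 mm²; R_n = 469 × 706.9 × 3 × 1 / 1000 = 994.5 kN → 994.5 / 2 = 497 kN.
Bearing: edge l_c = 23.5, r_n = 57.81 kN; interior l_c = 92, r_n = 147.6 kN; R_n = 57.81 + 2·147.6 = 353 kN → 177 kN.
Block shear: A_gv = 1450, A_nv = 1012, A_nt = 187.5 mm²; R_n = min(0.6F_uA_nv, 0.6F_yA_gv) + U_bs·F_u·A_nt = 316.1 kN → 158 kN.
Block shear governs: 158 kN.

158 kN (block shear governs)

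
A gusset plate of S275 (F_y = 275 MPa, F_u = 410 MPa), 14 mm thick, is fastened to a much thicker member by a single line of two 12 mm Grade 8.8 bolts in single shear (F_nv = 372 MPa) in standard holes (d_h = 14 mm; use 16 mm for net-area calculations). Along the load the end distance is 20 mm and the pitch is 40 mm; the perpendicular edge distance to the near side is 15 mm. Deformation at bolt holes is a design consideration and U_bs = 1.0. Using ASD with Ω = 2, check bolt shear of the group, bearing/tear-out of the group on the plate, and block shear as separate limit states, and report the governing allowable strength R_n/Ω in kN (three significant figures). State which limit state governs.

42.1 kN (bolt shear governs)

Bolt shear: A_b = π·12²/4 = 113.1 mm²; R_n = 372 × 113.1 × 2 × 1 / 1000 = 84.14 kN → 84.14 / 2 = 42.1 kN.
Bearing: edge l_c = 13, r_n = 89.54 kN; interior l_c = 26, r_n = 165.3 kN; R_n = 89.54 + 1·165.3 = 254.9 kN → 127 kN.
Block shear: A_gv = 840, A_nv = 504, A_nt = 98 mm²; R_n = min(0.6F_uA_nv, 0.6F_yA_gv) + U_bs·F_u·A_nt = 164.2 kN → 82.1 kN.
Bolt shear governs: 42.1 kN.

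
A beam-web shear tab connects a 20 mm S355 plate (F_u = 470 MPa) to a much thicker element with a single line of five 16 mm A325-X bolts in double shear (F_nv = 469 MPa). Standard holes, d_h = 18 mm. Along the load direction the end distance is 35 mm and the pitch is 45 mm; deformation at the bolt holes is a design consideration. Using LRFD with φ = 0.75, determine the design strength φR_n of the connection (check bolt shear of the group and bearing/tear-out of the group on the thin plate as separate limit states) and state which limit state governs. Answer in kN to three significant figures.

Bolt shear: A_b = π·16²/4 = 201.1 mm²; R_n = 469 × 201.1 × 5 × 2 / 1000 = 943 kN → 0.75 × 943 = 707 kN.
Bearing (1.2 l_c t F_u ≤ 2.4 d t F_u): upper limit = 2.4·16·20·470 / 1000 = 361 kN.
  Edge l_c = 35 − 18/2 = 26 → r_n = 293.3 kN; interior l_c = 45 − 18 = 27 → r_n = 304.6 kN.
  R_n,bearing = 1·293.3 + 4·304.6 = 1512 kN → 0.75 × 1512 = 1130 kN.
Bolt shear governs: 707 kN.

707 kN (bolt shear governs)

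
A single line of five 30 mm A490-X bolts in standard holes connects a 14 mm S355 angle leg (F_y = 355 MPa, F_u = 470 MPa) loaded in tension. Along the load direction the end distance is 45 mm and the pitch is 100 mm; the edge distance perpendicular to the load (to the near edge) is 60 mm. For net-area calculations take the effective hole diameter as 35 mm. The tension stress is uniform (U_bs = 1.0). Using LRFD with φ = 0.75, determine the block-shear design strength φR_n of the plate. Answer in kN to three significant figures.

Shear plane L_v = 45 + 4·100 = 445 mm; A_gv = 445 × 14 = 6230 mm².
A_nv = (445 − 4.5·35) × 14 = 4025 mm².
A_nt = (60 − 0.5·35) × 14 = 595 mm².
0.6 F_u A_nv = 1135 kN; 0.6 F_y A_gv = 1327 kN → shear rupture governs the shear term.
R_n = 1135 + 1.0 × 470 × 595 / 1000 = 1415 kN.
Design strength φR_n = 0.75 × 1415 = 1060 kN.

1060 kN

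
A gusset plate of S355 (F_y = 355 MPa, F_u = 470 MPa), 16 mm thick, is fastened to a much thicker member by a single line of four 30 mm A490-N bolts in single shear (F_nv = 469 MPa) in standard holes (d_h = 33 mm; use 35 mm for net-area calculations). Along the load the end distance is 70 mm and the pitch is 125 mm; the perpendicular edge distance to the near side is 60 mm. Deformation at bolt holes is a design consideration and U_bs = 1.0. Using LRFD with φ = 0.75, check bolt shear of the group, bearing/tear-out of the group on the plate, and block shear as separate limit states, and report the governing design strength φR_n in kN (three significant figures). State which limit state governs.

Bolt shear: A_b = π·30²/4 = 706.9 mm²; R_n = 469 × 706.9 × 4 × 1 / 1000 = 1326 kN → 0.75 × 1326 = 995 kN.
Bearing: edge l_c = 53.5, r_n = 482.8 kN; interior l_c = 92, r_n = 541.4 kN; R_n = 482.8 + 3·541.4 = 2107 kN → 1580 kN.
Block shear: A_gv = 7120, A_nv = 5160, A_nt = 680 mm²; R_n = min(0.6F_uA_nv, 0.6F_yA_gv) + U_bs·F_u·A_nt = 1775 kN → 1330 kN.
Bolt shear governs: 995 kN.

995 kN (bolt shear governs)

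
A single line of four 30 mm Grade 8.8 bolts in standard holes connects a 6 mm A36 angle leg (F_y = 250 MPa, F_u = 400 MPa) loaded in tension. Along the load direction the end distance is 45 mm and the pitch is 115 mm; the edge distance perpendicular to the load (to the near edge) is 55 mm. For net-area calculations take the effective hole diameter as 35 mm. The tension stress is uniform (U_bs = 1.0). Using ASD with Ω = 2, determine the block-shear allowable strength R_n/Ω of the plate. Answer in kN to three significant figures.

Shear plane L_v = 45 + 3·115 = 390 mm; A_gv = 390 × 6 = 2340 mm².
A_nv = (390 − 3.5·35) × 6 = 1605 mm².
A_nt = (55 − 0.5·35) × 6 = 225 mm².
0.6 F_u A_nv = 385.2 kN; 0.6 F_y A_gv = 351 kN → shear yielding governs the shear term.
R_n = 351 + 1.0 × 400 × 225 / 1000 = 441 kN.
Allowable strength R_n/Ω = 441 / 2 = 220 kN.

220 kN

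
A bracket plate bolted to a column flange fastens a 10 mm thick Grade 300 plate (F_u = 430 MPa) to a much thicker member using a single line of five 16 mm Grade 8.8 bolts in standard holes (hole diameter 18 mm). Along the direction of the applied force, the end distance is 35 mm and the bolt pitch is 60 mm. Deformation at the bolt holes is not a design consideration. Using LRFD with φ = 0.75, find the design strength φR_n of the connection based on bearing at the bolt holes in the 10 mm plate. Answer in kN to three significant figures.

745 kN

Per bolt r_n = 1.5 l_c t F_u ≤ 3.0 d t F_u; upper limit = 3.0 × 16 × 10 × 430 / 1000 = 206.4 kN.
Edge bolt: l_c = 35 − 18/2 = 26 mm → 1.5 × 26 × 10 × 430 / 1000 = 167.7 → r_n = 167.7 kN.
Interior bolts: l_c = 60 − 18 = 42 mm → 1.5 × 42 × 10 × 430 / 1000 = 270.9 → r_n = 206.4 kN.
R_n = 1 × 167.7 + 4 × 206.4 = 993.3 kN.
Design strength φR_n = 0.75 × 993.3 = 745 kN.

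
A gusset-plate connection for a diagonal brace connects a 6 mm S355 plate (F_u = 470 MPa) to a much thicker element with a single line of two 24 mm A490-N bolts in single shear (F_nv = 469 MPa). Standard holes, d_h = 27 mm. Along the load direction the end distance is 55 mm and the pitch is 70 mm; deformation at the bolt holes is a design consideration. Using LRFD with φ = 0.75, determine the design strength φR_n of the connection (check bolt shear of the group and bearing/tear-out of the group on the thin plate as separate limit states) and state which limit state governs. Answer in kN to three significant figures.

Bolt shear: A_b = π·24²/4 = 452.4 mm²; R_n = 469 × 452.4 × 2 × 1 / 1000 = 424.3 kN → 0.75 × 424.3 = 318 kN.
Bearing (1.2 l_c t F_u ≤ 2.4 d t F_u): upper limit = 2.4·24·6·470 / 1000 = 162.4 kN.
  Edge l_c = 55 − 27/2 = 41.5 → r_n = 140.4 kN; interior l_c = 70 − 27 = 43 → r_n = 145.5 kN.
  R_n,bearing = 1·140.4 + 1·145.5 = 285.9 kN → 0.75 × 285.9 = 214 kN.
Bearing governs: 214 kN.

214 kN (bearing governs)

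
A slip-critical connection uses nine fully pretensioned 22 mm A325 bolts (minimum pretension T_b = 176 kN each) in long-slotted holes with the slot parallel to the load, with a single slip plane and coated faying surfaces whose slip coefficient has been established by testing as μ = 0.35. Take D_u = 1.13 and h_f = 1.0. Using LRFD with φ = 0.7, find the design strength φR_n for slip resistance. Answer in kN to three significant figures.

R_n = μ · D_u · h_f · T_b · n_s · n_b = 0.35 × 1.13 × 1.0 × 176 × 1 × 9 = 626.5 kN.
Design strength φR_n = 0.7 × 626.5 = 439 kN.

439 kN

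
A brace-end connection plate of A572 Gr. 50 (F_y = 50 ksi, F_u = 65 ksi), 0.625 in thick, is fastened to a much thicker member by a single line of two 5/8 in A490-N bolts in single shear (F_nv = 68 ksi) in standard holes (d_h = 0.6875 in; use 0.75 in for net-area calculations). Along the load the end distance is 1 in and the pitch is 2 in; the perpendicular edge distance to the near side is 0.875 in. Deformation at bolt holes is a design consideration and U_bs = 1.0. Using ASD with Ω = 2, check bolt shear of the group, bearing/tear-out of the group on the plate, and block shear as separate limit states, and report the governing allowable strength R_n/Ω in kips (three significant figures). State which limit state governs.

20.9 kips (bolt shear governs)

Bolt shear: A_b = π·0.625²/4 = 0.3068 in²; R_n = 68 × 0.3068 × 2 × 1 = 41.72 kips → 41.72 / 2 = 20.9 kips.
Bearing: edge l_c = 0.6562, r_n = 31.99 kips; interior l_c = 1.312, r_n = 60.94 kips; R_n = 31.99 + 1·60.94 = 92.93 kips → 46.5 kips.
Block shear: A_gv = 1.875, A_nv = 1.172, A_nt = 0.3125 in²; R_n = min(0.6F_uA_nv, 0.6F_yA_gv) + U_bs·F_u·A_nt = 66.02 kips → 33 kips.
Bolt shear governs: 20.9 kips.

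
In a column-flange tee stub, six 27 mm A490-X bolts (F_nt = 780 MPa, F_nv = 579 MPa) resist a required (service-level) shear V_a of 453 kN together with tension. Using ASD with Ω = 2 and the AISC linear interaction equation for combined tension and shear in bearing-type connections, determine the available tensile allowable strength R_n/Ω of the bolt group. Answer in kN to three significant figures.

A_b = π·27²/4 = 572.6 mm²; f_rv = 453 × 1000 / (6 × 572.6) = 131.9 MPa.
F'_nt = 1.3 F_nt − (Ω F_nt / F_nv) f_rv = 1.3·780 − (2·780/579)·131.9 = 658.7 MPa, capped at F_nt → F'_nt = 658.7 MPa.
R_n = F'_nt · A_b · n = 658.7 × 572.6 × 6 / 1000 = 2263 kN.
Allowable strength R_n/Ω = 2263 / 2 = 1130 kN.

1130 kN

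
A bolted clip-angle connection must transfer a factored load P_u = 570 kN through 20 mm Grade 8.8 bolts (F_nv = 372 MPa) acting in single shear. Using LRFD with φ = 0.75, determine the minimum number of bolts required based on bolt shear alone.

7 bolts

A_b = π·20²/4 = 314.2 mm².
Per-bolt design strength φR_n = 0.75 × 372 × 314.2 × 1 / 1000 = 87.65 kN.
n ≥ 570 / 87.65 = 6.503 → use 7 bolts.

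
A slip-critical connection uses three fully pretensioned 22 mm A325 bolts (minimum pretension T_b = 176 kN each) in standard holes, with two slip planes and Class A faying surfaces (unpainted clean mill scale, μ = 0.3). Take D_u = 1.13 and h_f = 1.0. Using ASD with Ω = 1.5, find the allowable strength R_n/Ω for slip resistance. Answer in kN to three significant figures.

R_n = μ · D_u · h_f · T_b · n_s · n_b = 0.3 × 1.13 × 1.0 × 176 × 2 × 3 = 358 kN.
Allowable strength R_n/Ω = 358 / 1.5 = 239 kN.

239 kN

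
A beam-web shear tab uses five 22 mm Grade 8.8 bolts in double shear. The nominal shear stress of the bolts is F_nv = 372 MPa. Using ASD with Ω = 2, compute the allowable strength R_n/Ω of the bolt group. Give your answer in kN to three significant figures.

A_b = π × 22² / 4 = 380.1 mm².
R_n = F_nv · A_b · n · n_s = 372 × 380.1 × 5 × 2 / 1000 = 1414 kN.
Allowable strength R_n/Ω = 1414 / 2 = 707 kN.

707 kN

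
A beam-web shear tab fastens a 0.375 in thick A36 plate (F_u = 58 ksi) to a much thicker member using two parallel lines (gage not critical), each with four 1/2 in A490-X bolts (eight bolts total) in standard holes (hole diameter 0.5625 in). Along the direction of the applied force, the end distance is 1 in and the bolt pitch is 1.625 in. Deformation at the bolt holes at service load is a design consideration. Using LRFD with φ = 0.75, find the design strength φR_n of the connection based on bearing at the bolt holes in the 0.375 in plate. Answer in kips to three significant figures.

146 kips

Per bolt r_n = 1.2 l_c t F_u ≤ 2.4 d t F_u; upper limit = 2.4 × 0.5 × 0.375 × 58 = 26.1 kips.
Edge bolt: l_c = 1 − 0.5625/2 = 0.7188 in → 1.2 × 0.7188 × 0.375 × 58 = 18.76 → r_n = 18.76 kips.
Interior bolts: l_c = 1.625 − 0.5625 = 1.062 in → 1.2 × 1.062 × 0.375 × 58 = 27.73 → r_n = 26.1 kips.
R_n = 2 × 18.76 + 6 × 26.1 = 194.1 kips.
Design strength φR_n = 0.75 × 194.1 = 146 kips.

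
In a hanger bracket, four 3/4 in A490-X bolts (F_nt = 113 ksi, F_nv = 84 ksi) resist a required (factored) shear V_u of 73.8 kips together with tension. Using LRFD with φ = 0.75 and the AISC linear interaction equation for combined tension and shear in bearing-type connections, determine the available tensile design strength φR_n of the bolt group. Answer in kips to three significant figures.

A_b = π·0.75²/4 = 0.4418 in²; f_rv = 73.8 / (4 × 0.4418) = 41.76 ksi.
F'_nt = 1.3 F_nt − (F_nt / φF_nv) f_rv = 1.3·113 − (113/(0.75·84))·41.76 = 71.99 ksi, capped at F_nt → F'_nt = 71.99 ksi.
R_n = F'_nt · A_b · n = 71.99 × 0.4418 × 4 = 127.2 kips.
Design strength φR_n = 0.75 × 127.2 = 95.4 kips.

95.4 kips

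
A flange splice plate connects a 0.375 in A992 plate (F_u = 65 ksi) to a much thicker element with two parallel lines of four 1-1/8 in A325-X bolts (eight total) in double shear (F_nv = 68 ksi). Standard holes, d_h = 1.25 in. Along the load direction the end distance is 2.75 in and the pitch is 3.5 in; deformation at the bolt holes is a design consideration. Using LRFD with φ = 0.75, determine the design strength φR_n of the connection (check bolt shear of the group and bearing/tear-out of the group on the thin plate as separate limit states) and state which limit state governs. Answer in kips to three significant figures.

389 kips (bearing governs)

Bolt shear: A_b = π·1.125²/4 = 0.994 in²; R_n = 68 × 0.994 × 8 × 2 = 1081 kips → 0.75 × 1081 = 811 kips.
Bearing (1.2 l_c t F_u ≤ 2.4 d t F_u): upper limit = 2.4·1.125·0.375·65 = 65.81 kips.
  Edge l_c = 2.75 − 1.25/2 = 2.125 → r_n = 62.16 kips; interior l_c = 3.5 − 1.25 = 2.25 → r_n = 65.81 kips.
  R_n,bearing = 2·62.16 + 6·65.81 = 519.2 kips → 0.75 × 519.2 = 389 kips.
Bearing governs: 389 kips.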